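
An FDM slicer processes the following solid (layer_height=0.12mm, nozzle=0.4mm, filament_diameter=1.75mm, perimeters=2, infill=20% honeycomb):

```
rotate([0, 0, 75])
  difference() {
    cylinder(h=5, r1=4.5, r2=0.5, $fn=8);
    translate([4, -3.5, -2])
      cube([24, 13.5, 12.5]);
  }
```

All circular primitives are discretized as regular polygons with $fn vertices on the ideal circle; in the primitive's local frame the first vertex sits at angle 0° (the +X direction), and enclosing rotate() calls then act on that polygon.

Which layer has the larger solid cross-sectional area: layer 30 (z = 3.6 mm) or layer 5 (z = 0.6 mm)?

Layer 30 (z = 3.6): the cone contributes a regular 8-gon of circumradius 1.620 (interpolated between r1=4.5 and r2=0.5 at t=0.720) (area = (8/2)·1.620²·sin(360°/8) = 7.42 mm²); the cube at (4, -3.5) is present — its section is the full 24×13.5 rectangle (area 324.00 mm²); Subtracting the remaining from the first: starting from the cone (7.42 mm²), the 24×13.5 cube at (4, -3.5) misses the remaining region (no effect) — area = 7.42 mm²; (rotated 75° about Z; rotation is an isometry so areas/perimeters/island counts are preserved). So its area = 7.42 mm². Layer 5 (z = 0.6): the cone (r1=4.5→r2=0.5) has section circumradius 4.020 here — a regular 8-gon (area = (8/2)·4.020²·sin(360°/8) = 45.71 mm²); the 24×13.5 cube at (4, -3.5) contributes its full rectangle (area 324.00 mm²); After the difference (first − rest): starting from the cone (45.71 mm²), the 24×13.5 cube at (4, -3.5) partially overlaps it — only the 0.00 mm² overlap (of its 324.00 mm²) is removed, clipping the outline — area = 45.71 mm²; (whole slice rotated 75° about Z — lengths, areas and connectivity unchanged). So its area = 45.71 mm². Layer 5 is larger (45.71 vs 7.42 mm²).

layer 5 (z = 0.6 mm)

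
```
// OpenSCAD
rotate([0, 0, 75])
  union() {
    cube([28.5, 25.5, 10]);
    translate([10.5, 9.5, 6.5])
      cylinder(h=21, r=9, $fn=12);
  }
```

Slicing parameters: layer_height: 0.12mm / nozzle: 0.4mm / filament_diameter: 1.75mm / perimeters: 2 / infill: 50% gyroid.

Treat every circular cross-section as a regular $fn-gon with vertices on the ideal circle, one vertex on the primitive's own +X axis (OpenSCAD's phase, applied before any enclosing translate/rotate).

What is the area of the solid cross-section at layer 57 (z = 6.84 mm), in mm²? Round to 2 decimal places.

726.75 mm²

At z = 6.84 mm: the 28.5×25.5 cube contributes its full rectangle (area 726.75 mm²); the r=9 cylinder at (10.5, 9.5) gives a regular 12-gon of circumradius 9 (constant along its height) (area = (12/2)·9.000²·sin(360°/12) = 243.00 mm²); Combining (union): the r=9 cylinder at (10.5, 9.5) lies entirely inside the 28.5×25.5 cube, so the union is just the 28.5×25.5 cube — area = 726.75 mm²; (whole slice rotated 75° about Z — lengths, areas and connectivity unchanged). Overall, the cross-section is a single solid region. Net area = 726.75 mm².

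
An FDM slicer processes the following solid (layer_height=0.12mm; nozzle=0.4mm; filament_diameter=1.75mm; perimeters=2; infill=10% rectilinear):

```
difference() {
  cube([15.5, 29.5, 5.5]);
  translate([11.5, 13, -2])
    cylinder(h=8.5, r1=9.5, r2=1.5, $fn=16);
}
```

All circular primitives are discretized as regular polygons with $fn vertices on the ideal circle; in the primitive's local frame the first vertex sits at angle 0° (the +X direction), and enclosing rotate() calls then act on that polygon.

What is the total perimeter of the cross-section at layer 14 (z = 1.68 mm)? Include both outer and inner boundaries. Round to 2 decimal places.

At z = 1.68 mm: the cube (footprint 15.5×29.5) is included at this height (perimeter 90.00 mm); the cone at (11.5, 13): at t=0.433 of its height the radius interpolates to r₁+(r₂−r₁)t = 6.036, giving a regular 16-gon of that circumradius (perimeter = 2·16·6.036·sin(180°/16) = 37.69 mm); Taking the first minus the rest: starting from the 15.5×29.5 cube, the cone at (11.5, 13) partially overlaps it — only the 99.55 mm² overlap (of its 111.56 mm²) is removed, clipping the outline — boundary = 108.72 mm. Overall, the cross-section is a single solid region. Total boundary length (outer) = 108.72 mm.

108.72 mm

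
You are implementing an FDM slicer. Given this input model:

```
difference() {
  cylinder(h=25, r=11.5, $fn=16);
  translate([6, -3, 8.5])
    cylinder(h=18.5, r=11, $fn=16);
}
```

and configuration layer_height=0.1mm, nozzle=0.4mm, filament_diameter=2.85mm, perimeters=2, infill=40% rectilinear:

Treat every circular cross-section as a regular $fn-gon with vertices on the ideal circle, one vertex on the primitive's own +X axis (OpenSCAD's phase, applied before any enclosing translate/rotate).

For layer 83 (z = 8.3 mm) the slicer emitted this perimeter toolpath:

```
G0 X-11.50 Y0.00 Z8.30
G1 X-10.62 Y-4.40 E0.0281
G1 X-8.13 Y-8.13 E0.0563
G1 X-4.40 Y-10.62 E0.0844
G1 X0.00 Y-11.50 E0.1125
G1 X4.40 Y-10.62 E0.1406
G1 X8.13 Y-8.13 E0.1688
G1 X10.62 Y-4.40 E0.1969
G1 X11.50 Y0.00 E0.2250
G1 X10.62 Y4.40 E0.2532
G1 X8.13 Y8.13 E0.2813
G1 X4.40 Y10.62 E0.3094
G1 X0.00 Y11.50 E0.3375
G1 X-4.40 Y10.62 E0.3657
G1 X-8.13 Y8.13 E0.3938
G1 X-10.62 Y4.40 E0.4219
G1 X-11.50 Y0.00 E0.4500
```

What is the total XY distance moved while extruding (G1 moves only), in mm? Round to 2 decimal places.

71.78 mm

Sum the Euclidean lengths of each G1 segment: total = 71.78 mm.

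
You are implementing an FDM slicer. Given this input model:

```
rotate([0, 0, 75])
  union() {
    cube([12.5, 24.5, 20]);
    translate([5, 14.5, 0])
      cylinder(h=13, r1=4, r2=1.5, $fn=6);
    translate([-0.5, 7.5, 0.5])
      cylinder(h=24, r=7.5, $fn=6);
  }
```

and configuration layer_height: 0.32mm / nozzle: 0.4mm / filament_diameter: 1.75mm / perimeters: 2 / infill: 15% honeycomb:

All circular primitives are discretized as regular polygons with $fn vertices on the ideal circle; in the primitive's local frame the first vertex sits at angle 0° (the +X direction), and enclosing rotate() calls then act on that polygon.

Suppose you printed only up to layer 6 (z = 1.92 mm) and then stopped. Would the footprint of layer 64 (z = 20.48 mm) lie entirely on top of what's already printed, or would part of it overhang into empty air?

entirely on top

Compare the two slices. At z = 1.92: the cube is present — its section is the full 12.5×24.5 rectangle (area 306.25 mm²); the cone at (5, 14.5) (r1=4→r2=1.5) has section circumradius 3.631 here — a regular 6-gon (area = (6/2)·3.631²·sin(360°/6) = 34.25 mm²); the r=7.5 cylinder at (-0.5, 7.5) contributes a regular 6-gon of circumradius 7.5 (area = (6/2)·7.500²·sin(360°/6) = 146.14 mm²); Combining (union): the regions partially overlap — summed areas 486.64 mm² minus the doubly-counted overlap 100.82 mm² gives 385.82 mm² — area = 385.82 mm²; (rotated 75° about Z; rotation is an isometry so areas/perimeters/island counts are preserved). At z = 20.48: the cube is not intersected at this z (z outside [0, 20]); the cone at (5, 14.5) is not intersected at this z (z outside [0, 13]); the r=7.5 cylinder at (-0.5, 7.5) contributes a regular 6-gon of circumradius 7.5 (area = (6/2)·7.500²·sin(360°/6) = 146.14 mm²); Taking the union: only the r=7.5 cylinder at (-0.5, 7.5) is present, so the union is just that shape — area = 146.14 mm²; (whole slice rotated 75° about Z — lengths, areas and connectivity unchanged). Checking containment: the cross-section at z = 20.48 is a subset of the cross-section at z = 1.92.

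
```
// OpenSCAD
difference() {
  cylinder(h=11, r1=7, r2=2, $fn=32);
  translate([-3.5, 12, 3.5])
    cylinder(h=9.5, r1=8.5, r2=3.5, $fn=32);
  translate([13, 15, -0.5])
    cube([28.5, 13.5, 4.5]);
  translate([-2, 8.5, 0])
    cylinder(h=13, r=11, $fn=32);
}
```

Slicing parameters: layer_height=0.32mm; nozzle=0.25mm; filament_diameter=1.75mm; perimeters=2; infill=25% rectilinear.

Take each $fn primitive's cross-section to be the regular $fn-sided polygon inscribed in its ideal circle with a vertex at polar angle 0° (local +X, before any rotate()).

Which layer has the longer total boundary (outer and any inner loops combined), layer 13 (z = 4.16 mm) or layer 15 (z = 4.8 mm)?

layer 13 (z = 4.16 mm)

Layer 13 (z = 4.16): the cone contributes a regular 32-gon of circumradius 5.109 (interpolated between r1=7 and r2=2 at t=0.378) (perimeter = 2·32·5.109·sin(180°/32) = 32.05 mm); the cone at (-3.5, 12) contributes a regular 32-gon of circumradius 8.153 (interpolated between r1=8.5 and r2=3.5 at t=0.069) (perimeter = 2·32·8.153·sin(180°/32) = 51.14 mm); the cube at (13, 15) is absent (z outside [-0.5, 4]); the r=11 cylinder at (-2, 8.5) contributes a regular 32-gon of circumradius 11 (perimeter = 2·32·11.000·sin(180°/32) = 69.00 mm); After the difference (first − rest): starting from the cone, the cone at (-3.5, 12) partially overlaps it — only the 2.00 mm² overlap (of its 207.47 mm²) is removed, clipping the outline; the r=11 cylinder at (-2, 8.5) partially overlaps it — only the 57.25 mm² overlap (of its 377.69 mm²) is removed, clipping the outline — boundary = 24.36 mm. So its perimeter = 24.36 mm. Layer 15 (z = 4.8): the cone (r1=7→r2=2) has section circumradius 4.818 here — a regular 32-gon (perimeter = 2·32·4.818·sin(180°/32) = 30.22 mm); the cone at (-3.5, 12): at t=0.137 of its height the radius interpolates to r₁+(r₂−r₁)t = 7.816, giving a regular 32-gon of that circumradius (perimeter = 2·32·7.816·sin(180°/32) = 49.03 mm); the cube at (13, 15) does not reach this height (z outside [-0.5, 4]); the cylinder at (-2, 8.5): section is a regular 32-gon, circumradius r=11 (perimeter = 2·32·11.000·sin(180°/32) = 69.00 mm); Taking the first minus the rest: starting from the cone, the cone at (-3.5, 12) partially overlaps it — only the 0.09 mm² overlap (of its 190.68 mm²) is removed, clipping the outline; the r=11 cylinder at (-2, 8.5) partially overlaps it — only the 54.01 mm² overlap (of its 377.69 mm²) is removed, clipping the outline — boundary = 22.29 mm. So its perimeter = 22.29 mm. Layer 13 is larger (24.36 vs 22.29 mm).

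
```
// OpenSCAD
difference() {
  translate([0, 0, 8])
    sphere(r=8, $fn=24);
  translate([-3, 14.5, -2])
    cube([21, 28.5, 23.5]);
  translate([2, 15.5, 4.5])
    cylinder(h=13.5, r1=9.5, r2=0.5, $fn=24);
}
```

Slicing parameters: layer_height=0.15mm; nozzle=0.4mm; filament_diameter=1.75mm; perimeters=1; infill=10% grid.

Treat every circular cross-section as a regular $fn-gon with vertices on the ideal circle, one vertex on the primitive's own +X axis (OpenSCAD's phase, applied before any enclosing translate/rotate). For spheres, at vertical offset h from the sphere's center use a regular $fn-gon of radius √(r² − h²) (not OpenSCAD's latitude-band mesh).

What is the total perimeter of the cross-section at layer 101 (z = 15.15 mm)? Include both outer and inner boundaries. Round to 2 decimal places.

22.48 mm

At z = 15.15 mm: the sphere: section is a regular 24-gon, circumradius = √(r²−h²) = √(8²−7.15²) = 3.589 (perimeter = 2·24·3.589·sin(180°/24) = 22.48 mm); the cube at (-3, 14.5) (footprint 21×28.5) is included at this height (perimeter 99.00 mm); the cone at (2, 15.5): at t=0.789 of its height the radius interpolates to r₁+(r₂−r₁)t = 2.400, giving a regular 24-gon of that circumradius (perimeter = 2·24·2.400·sin(180°/24) = 15.04 mm); Taking the first minus the rest: starting from the r=8 sphere, the 21×28.5 cube at (-3, 14.5) misses the remaining region (no effect); the cone at (2, 15.5) misses the remaining region (no effect) — boundary = 22.48 mm. Overall, the cross-section is a single solid region. Total boundary length (outer) = 22.48 mm.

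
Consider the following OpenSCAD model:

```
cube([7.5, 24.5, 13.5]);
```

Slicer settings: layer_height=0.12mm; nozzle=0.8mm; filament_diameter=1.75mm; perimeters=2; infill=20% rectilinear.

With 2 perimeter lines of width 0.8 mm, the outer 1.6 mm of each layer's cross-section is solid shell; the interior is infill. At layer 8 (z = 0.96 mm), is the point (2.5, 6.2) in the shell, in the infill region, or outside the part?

infill

At z = 0.96 mm: the cube (footprint 7.5×24.5) is included at this height. Overall, the cross-section is a single solid region. The nearest boundary edge runs (0.00, 24.50)→(0.00, 0.00); distance from the point to it = 2.50 mm. The point is inside the cross-section and 2.50 mm from the nearest boundary — more than the 1.6 mm shell width (2 × 0.8), so it's in the infill interior.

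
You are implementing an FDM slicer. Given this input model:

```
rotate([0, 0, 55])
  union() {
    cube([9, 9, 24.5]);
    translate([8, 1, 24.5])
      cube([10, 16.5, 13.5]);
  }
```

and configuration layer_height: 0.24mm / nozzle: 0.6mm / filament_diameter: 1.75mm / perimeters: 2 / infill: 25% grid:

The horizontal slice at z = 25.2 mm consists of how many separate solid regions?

At z = 25.2 mm: the cube does not reach this height (z outside [0, 24.5]); the 10×16.5 cube at (8, 1) contributes its full rectangle; Merging all regions: only the 10×16.5 cube at (8, 1) is present, so the union is just that shape — 1 connected region; (rotated 55° about Z; rotation is an isometry so areas/perimeters/island counts are preserved). The result has 1 disconnected region.

1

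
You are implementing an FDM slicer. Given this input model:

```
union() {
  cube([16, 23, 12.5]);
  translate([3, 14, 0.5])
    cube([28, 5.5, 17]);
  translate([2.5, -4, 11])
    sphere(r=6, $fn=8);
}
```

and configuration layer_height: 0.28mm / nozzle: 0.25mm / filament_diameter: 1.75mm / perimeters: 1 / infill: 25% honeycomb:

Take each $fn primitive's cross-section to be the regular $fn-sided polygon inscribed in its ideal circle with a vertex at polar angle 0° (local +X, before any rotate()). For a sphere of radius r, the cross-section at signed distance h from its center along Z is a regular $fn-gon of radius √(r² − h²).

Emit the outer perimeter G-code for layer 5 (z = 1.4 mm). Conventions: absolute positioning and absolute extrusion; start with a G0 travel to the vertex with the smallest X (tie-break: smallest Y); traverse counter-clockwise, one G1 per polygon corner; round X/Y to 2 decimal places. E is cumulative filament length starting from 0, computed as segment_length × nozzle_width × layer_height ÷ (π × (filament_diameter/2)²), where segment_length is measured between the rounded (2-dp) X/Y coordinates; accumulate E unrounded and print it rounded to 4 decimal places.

G0 X0.00 Y0.00 Z1.40
G1 X16.00 Y0.00 E0.4656
G1 X16.00 Y14.00 E0.8731
G1 X31.00 Y14.00 E1.3096
G1 X31.00 Y19.50 E1.4697
G1 X16.00 Y19.50 E1.9062
G1 X16.00 Y23.00 E2.0081
G1 X0.00 Y23.00 E2.4737
G1 X0.00 Y0.00 E3.1431

At z = 1.4 mm: the cube is present — its section is the full 16×23 rectangle; the 28×5.5 cube at (3, 14) contributes its full rectangle; the sphere at (2.5, -4) is not intersected at this z (|z−center|=9.600 > r=6); Merging all regions: the regions partially overlap (shared area 71.50 mm²), so overlapping operands fuse into one piece — 1 connected region. The outline is a single polygon with 8 vertices. Extrusion per mm of travel: 0.25 × 0.28 / (π × 0.875²) = 0.029103. Accumulating E over each segment gives final E = 3.1431.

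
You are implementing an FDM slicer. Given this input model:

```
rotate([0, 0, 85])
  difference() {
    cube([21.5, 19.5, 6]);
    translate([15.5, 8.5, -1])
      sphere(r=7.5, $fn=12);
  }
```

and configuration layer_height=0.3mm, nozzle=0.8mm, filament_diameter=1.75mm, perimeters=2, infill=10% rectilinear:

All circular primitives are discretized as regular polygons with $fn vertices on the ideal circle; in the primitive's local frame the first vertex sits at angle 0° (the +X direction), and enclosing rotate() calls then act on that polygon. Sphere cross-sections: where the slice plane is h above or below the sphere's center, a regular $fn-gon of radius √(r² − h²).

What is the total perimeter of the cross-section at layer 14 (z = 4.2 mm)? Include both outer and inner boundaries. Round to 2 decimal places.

115.57 mm

At z = 4.2 mm: the 21.5×19.5 cube contributes its full rectangle (perimeter 82.00 mm); the r=7.5 sphere at (15.5, 8.5) slices to a regular 12-gon of circumradius 5.405 (√(r²−h²) with h=5.2 from center) (perimeter = 2·12·5.405·sin(180°/12) = 33.57 mm); After the difference (first − rest): starting from the 21.5×19.5 cube, the r=7.5 sphere at (15.5, 8.5) lies wholly inside it (removes its full 87.63 mm² and its 33.57 mm outline becomes a hole wall) — boundary (outer + 1 inner loop) = 115.57 mm; (whole slice rotated 85° about Z — lengths, areas and connectivity unchanged). Overall, the cross-section is one region with 1 hole. Total boundary length (outer + inner) = 115.57 mm.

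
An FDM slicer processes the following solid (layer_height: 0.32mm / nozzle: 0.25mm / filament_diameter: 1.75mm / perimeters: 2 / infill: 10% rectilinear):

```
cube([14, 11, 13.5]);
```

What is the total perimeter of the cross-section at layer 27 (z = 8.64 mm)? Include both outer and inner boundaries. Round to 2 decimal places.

50.00 mm

At z = 8.64 mm: the cube (footprint 14×11) is included at this height (perimeter 50.00 mm). Overall, the cross-section is a single solid region. Total boundary length (outer) = 50.00 mm.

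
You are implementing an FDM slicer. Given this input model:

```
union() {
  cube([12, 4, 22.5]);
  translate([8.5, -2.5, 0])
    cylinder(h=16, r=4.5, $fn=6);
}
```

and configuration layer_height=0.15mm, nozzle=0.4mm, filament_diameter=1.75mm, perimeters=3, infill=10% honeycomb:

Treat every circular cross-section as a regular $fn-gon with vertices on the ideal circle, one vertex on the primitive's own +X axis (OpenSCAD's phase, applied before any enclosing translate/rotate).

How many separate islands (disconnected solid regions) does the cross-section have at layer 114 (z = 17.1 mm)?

1

At z = 17.1 mm: the cube is present — its section is the full 12×4 rectangle; the cylinder at (8.5, -2.5) is absent (z outside [0, 16]); Combining (union): only the 12×4 cube is present, so the union is just that shape — 1 connected region. Overall, the cross-section is a single solid region. Island count = 1.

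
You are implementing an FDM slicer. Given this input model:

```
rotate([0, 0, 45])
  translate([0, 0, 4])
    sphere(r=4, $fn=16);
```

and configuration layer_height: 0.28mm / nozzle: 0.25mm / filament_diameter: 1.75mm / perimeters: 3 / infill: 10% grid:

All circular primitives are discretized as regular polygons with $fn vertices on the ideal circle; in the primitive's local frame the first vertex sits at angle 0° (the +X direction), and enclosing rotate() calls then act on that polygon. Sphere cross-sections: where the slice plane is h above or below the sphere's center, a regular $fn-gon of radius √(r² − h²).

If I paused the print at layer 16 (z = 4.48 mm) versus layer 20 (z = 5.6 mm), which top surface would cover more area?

layer 16 (z = 4.48 mm)

Layer 16 (z = 4.48): the r=4 sphere contributes a regular 16-gon of circumradius √(4²−0.48²) = 3.971 (area = (16/2)·3.971²·sin(360°/16) = 48.28 mm²); (rotated 45° about Z; rotation is an isometry so areas/perimeters/island counts are preserved). So its area = 48.28 mm². Layer 20 (z = 5.6): the sphere: section is a regular 16-gon, circumradius = √(r²−h²) = √(4²−1.6²) = 3.666 (area = (16/2)·3.666²·sin(360°/16) = 41.15 mm²); (whole slice rotated 45° about Z — lengths, areas and connectivity unchanged). So its area = 41.15 mm². Layer 16 is larger (48.28 vs 41.15 mm²).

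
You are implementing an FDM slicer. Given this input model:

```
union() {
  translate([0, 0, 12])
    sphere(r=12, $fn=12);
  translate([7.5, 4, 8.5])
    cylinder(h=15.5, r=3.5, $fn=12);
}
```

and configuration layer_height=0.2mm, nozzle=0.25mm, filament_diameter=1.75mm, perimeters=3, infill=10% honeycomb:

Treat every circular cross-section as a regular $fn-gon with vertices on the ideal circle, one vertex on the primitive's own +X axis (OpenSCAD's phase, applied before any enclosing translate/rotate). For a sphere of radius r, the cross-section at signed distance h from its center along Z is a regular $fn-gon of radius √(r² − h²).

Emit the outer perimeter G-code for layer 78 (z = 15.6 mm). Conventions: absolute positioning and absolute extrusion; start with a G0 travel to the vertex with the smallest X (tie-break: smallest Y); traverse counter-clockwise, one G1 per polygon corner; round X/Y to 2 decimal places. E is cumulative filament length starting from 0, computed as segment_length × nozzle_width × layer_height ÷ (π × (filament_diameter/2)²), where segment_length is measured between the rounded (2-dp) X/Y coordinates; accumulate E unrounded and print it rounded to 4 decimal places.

G0 X-11.45 Y0.00 Z15.60
G1 X-9.91 Y-5.72 E0.1231
G1 X-5.72 Y-9.91 E0.2463
G1 X0.00 Y-11.45 E0.3695
G1 X5.72 Y-9.91 E0.4926
G1 X9.91 Y-5.72 E0.6158
G1 X11.45 Y0.00 E0.7389
G1 X10.69 Y2.83 E0.7998
G1 X11.00 Y4.00 E0.8250
G1 X10.53 Y5.75 E0.8627
G1 X9.25 Y7.03 E0.9003
G1 X8.37 Y7.27 E0.9192
G1 X5.72 Y9.91 E0.9970
G1 X0.00 Y11.45 E1.1201
G1 X-5.72 Y9.91 E1.2433
G1 X-9.91 Y5.72 E1.3665
G1 X-11.45 Y0.00 E1.4896

At z = 15.6 mm: the r=12 sphere slices to a regular 12-gon of circumradius 11.447 (√(r²−h²) with h=3.6 from center); the cylinder at (7.5, 4): section is a regular 12-gon, circumradius r=3.5; Combining (union): the regions partially overlap (shared area 34.39 mm²), so overlapping operands fuse into one piece — 1 connected region. The outline is a single polygon with 16 vertices. Extrusion per mm of travel: 0.25 × 0.2 / (π × 0.875²) = 0.020788. Accumulating E over each segment gives final E = 1.4896.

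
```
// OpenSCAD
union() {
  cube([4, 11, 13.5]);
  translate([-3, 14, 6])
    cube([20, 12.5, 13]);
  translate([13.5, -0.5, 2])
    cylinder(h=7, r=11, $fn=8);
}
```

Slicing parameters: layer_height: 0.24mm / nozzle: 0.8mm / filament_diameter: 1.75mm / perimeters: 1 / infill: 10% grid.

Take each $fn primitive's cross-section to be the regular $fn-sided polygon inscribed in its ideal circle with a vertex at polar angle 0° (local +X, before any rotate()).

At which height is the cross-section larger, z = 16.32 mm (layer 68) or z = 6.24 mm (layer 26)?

Layer 68 (z = 16.32): the cube is absent (z outside [0, 13.5]); the cube at (-3, 14) is present — its section is the full 20×12.5 rectangle (area 250.00 mm²); the cylinder at (13.5, -0.5) is absent (z outside [2, 9]); Taking the union: only the 20×12.5 cube at (-3, 14) is present, so the union is just that shape — area = 250.00 mm². So its area = 250.00 mm². Layer 26 (z = 6.24): the 4×11 cube contributes its full rectangle (area 44.00 mm²); the cube at (-3, 14) (footprint 20×12.5) is included at this height (area 250.00 mm²); the cylinder at (13.5, -0.5): section is a regular 8-gon, circumradius r=11 (area = (8/2)·11.000²·sin(360°/8) = 342.24 mm²); Taking the union: the regions partially overlap — summed areas 636.24 mm² minus the doubly-counted overlap 2.02 mm² gives 634.22 mm² — area = 634.22 mm². So its area = 634.22 mm². Layer 26 is larger (634.22 vs 250.00 mm²).

layer 26 (z = 6.24 mm)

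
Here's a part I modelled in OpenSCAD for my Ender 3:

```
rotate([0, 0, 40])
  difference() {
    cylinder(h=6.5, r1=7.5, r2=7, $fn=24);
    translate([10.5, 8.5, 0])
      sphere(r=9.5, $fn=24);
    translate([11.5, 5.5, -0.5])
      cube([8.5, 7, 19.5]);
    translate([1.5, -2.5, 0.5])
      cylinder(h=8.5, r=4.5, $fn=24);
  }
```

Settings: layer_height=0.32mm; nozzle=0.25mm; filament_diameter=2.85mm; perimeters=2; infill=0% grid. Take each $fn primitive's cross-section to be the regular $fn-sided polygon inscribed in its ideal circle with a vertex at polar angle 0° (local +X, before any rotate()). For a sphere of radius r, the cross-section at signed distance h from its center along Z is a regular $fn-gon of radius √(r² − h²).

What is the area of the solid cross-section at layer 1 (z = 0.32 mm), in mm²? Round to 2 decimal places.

150.61 mm²

At z = 0.32 mm: the cone (r1=7.5→r2=7) has section circumradius 7.475 here — a regular 24-gon (area = (24/2)·7.475²·sin(360°/24) = 173.56 mm²); the sphere at (10.5, 8.5): section is a regular 24-gon, circumradius = √(r²−h²) = √(9.5²−0.32²) = 9.495 (area = (24/2)·9.495²·sin(360°/24) = 279.98 mm²); the cube at (11.5, 5.5) is present — its section is the full 8.5×7 rectangle (area 59.50 mm²); the cylinder at (1.5, -2.5) is not intersected at this z (z outside [0.5, 9]); After the difference (first − rest): starting from the cone (173.56 mm²), the r=9.5 sphere at (10.5, 8.5) partially overlaps it — only the 22.95 mm² overlap (of its 279.98 mm²) is removed, clipping the outline; the 8.5×7 cube at (11.5, 5.5) misses the remaining region (no effect) — area = 150.61 mm²; (whole slice rotated 40° about Z — lengths, areas and connectivity unchanged). Overall, the cross-section is a single solid region. Net area = 150.61 mm².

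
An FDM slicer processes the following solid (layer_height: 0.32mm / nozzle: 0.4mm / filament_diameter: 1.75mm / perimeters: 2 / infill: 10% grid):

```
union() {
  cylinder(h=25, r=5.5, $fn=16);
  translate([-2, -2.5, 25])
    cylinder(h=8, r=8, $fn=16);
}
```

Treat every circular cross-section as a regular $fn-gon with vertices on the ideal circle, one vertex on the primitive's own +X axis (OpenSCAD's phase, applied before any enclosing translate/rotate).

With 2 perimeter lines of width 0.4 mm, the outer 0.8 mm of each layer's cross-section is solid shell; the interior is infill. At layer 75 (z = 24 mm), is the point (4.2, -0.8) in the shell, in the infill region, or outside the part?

At z = 24 mm: the r=5.5 cylinder contributes a regular 16-gon of circumradius 5.5; the cylinder at (-2, -2.5) is not intersected at this z (z outside [25, 33]); Taking the union: only the r=5.5 cylinder is present, so the union is just that shape — 1 connected region. Overall, the cross-section is a single solid region. The nearest boundary edge runs (5.08, -2.10)→(5.50, 0.00); distance from the point to it = 1.12 mm. The point is inside the cross-section and 1.12 mm from the nearest boundary — more than the 0.8 mm shell width (2 × 0.4), so it's in the infill interior.

infill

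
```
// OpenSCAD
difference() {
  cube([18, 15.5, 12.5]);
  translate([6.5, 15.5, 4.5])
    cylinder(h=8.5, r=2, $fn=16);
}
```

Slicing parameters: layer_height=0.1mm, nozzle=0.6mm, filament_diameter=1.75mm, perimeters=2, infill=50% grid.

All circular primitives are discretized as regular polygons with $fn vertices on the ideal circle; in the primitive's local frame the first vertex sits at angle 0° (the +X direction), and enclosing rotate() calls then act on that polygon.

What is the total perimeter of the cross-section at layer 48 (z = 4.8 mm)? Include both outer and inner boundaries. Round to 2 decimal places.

69.24 mm

At z = 4.8 mm: the cube is present — its section is the full 18×15.5 rectangle (perimeter 67.00 mm); the r=2 cylinder at (6.5, 15.5) gives a regular 16-gon of circumradius 2 (constant along its height) (perimeter = 2·16·2.000·sin(180°/16) = 12.49 mm); Taking the first minus the rest: starting from the 18×15.5 cube, the r=2 cylinder at (6.5, 15.5) partially overlaps it — only the 6.12 mm² overlap (of its 12.25 mm²) is removed, clipping the outline — boundary = 69.24 mm. Overall, the cross-section is a single solid region. Total boundary length (outer) = 69.24 mm.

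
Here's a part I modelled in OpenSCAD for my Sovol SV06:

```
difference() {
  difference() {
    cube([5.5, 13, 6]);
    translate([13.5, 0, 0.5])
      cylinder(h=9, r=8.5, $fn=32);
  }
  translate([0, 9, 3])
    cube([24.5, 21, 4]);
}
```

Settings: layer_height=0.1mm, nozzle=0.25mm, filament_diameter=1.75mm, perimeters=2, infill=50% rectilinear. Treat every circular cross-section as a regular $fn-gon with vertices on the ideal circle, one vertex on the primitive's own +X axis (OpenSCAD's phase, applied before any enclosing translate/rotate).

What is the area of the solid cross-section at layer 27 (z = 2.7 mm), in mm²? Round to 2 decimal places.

70.62 mm²

At z = 2.7 mm: the 5.5×13 cube contributes its full rectangle (area 71.50 mm²); the cylinder at (13.5, 0): section is a regular 32-gon, circumradius r=8.5 (area = (32/2)·8.500²·sin(360°/32) = 225.52 mm²); Subtracting the remaining from the first: starting from the 5.5×13 cube (71.50 mm²), the r=8.5 cylinder at (13.5, 0) partially overlaps it — only the 0.88 mm² overlap (of its 225.52 mm²) is removed, clipping the outline — area = 70.62 mm²; the cube at (0, 9) does not reach this height (z outside [3, 7]); Subtracting the remaining from the first: none of the subtracted shapes is present at this height, so that combined region is unchanged — area = 70.62 mm². Overall, the cross-section is a single solid region. Net area = 70.62 mm².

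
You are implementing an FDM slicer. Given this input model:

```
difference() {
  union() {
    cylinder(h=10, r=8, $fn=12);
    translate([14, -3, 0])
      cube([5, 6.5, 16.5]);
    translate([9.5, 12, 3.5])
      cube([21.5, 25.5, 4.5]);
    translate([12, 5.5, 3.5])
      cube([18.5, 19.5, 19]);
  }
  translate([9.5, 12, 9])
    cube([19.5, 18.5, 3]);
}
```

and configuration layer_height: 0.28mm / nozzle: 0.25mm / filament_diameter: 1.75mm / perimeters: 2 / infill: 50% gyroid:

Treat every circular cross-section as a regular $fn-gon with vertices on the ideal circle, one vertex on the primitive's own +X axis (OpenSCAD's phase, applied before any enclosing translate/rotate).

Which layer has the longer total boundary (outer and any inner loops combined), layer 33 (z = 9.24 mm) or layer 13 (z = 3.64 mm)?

Layer 33 (z = 9.24): the r=8 cylinder gives a regular 12-gon of circumradius 8 (constant along its height) (perimeter = 2·12·8.000·sin(180°/12) = 49.69 mm); the cube at (14, -3) (footprint 5×6.5) is included at this height (perimeter 23.00 mm); the cube at (9.5, 12) does not reach this height (z outside [3.5, 8]); the cube at (12, 5.5) is present — its section is the full 18.5×19.5 rectangle (perimeter 76.00 mm); Merging all regions: the 3 present regions are separate (no shared area or edge), so areas and boundary lengths simply add and each stays a separate island — boundary = 148.69 mm; the cube at (9.5, 12) is present — its section is the full 19.5×18.5 rectangle (perimeter 76.00 mm); Subtracting the remaining from the first: starting from the result so far, the 19.5×18.5 cube at (9.5, 12) partially overlaps it — only the 221.00 mm² overlap (of its 360.75 mm²) is removed, clipping the outline — boundary = 148.69 mm. So its perimeter = 148.69 mm. Layer 13 (z = 3.64): the r=8 cylinder gives a regular 12-gon of circumradius 8 (constant along its height) (perimeter = 2·12·8.000·sin(180°/12) = 49.69 mm); the 5×6.5 cube at (14, -3) contributes its full rectangle (perimeter 23.00 mm); the 21.5×25.5 cube at (9.5, 12) contributes its full rectangle (perimeter 94.00 mm); the cube at (12, 5.5) is present — its section is the full 18.5×19.5 rectangle (perimeter 76.00 mm); Combining (union): the regions partially overlap (shared area 240.50 mm²), so the edge portions inside another operand are dropped and the merged outline is re-measured after clipping — boundary = 179.69 mm; the cube at (9.5, 12) is absent (z outside [9, 12]); After the difference (first − rest): none of the subtracted shapes is present at this height, so that combined region is unchanged — boundary = 179.69 mm. So its perimeter = 179.69 mm. Layer 13 is larger (179.69 vs 148.69 mm).

layer 13 (z = 3.64 mm)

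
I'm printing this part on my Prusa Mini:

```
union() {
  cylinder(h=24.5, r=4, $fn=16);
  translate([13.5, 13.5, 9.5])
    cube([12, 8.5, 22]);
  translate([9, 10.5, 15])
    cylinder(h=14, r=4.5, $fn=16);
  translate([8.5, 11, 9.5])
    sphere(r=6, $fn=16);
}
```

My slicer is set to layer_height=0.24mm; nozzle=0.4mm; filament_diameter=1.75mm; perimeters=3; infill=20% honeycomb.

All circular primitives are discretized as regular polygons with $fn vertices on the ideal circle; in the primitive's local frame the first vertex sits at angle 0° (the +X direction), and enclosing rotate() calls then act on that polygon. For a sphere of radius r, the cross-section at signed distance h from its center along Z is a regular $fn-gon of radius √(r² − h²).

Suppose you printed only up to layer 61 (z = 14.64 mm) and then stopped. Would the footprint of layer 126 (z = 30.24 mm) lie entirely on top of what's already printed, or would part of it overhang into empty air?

Compare the two slices. At z = 14.64: the r=4 cylinder gives a regular 16-gon of circumradius 4 (constant along its height) (area = (16/2)·4.000²·sin(360°/16) = 48.98 mm²); the cube at (13.5, 13.5) is present — its section is the full 12×8.5 rectangle (area 102.00 mm²); the cylinder at (9, 10.5) does not reach this height (z outside [15, 29]); the r=6 sphere at (8.5, 11) contributes a regular 16-gon of circumradius √(6²−5.14²) = 3.095 (area = (16/2)·3.095²·sin(360°/16) = 29.33 mm²); Merging all regions: the 3 present regions are separate (no shared area or edge), so areas and boundary lengths simply add and each stays a separate island — area = 180.31 mm². At z = 30.24: the cylinder does not reach this height (z outside [0, 24.5]); the 12×8.5 cube at (13.5, 13.5) contributes its full rectangle (area 102.00 mm²); the cylinder at (9, 10.5) is absent (z outside [15, 29]); the sphere at (8.5, 11) does not reach this height (|z−center|=20.740 > r=6); Merging all regions: only the 12×8.5 cube at (13.5, 13.5) is present, so the union is just that shape — area = 102.00 mm². Checking containment: the cross-section at z = 30.24 is a subset of the cross-section at z = 14.64.

entirely on top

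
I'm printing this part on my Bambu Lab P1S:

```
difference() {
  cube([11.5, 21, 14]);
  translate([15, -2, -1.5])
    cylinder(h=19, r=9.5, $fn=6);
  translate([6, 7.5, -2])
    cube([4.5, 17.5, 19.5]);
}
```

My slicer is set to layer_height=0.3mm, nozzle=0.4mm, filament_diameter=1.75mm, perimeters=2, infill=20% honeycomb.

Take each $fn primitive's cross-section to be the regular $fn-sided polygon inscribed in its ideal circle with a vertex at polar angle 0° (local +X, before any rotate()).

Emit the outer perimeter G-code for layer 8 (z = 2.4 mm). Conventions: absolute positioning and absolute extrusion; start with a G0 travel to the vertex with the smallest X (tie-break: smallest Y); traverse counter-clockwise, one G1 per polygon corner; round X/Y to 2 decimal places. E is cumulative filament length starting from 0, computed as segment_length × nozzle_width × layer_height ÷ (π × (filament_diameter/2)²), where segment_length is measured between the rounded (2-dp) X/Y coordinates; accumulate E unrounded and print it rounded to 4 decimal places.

At z = 2.4 mm: the cube (footprint 11.5×21) is included at this height; the r=9.5 cylinder at (15, -2) contributes a regular 6-gon of circumradius 9.5; the 4.5×17.5 cube at (6, 7.5) contributes its full rectangle; Taking the first minus the rest: starting from the 11.5×21 cube, the r=9.5 cylinder at (15, -2) partially overlaps it — only the 18.98 mm² overlap (of its 234.48 mm²) is removed, clipping the outline; the 4.5×17.5 cube at (6, 7.5) partially overlaps it — only the 60.75 mm² overlap (of its 78.75 mm²) is removed, clipping the outline — 1 connected region. The outline is a single polygon with 10 vertices. Extrusion per mm of travel: 0.4 × 0.3 / (π × 0.875²) = 0.049890. Accumulating E over each segment gives final E = 4.4585.

G0 X0.00 Y0.00 Z2.40
G1 X6.65 Y0.00 E0.3318
G1 X10.25 Y6.23 E0.6907
G1 X11.50 Y6.23 E0.7531
G1 X11.50 Y21.00 E1.4900
G1 X10.50 Y21.00 E1.5399
G1 X10.50 Y7.50 E2.2134
G1 X6.00 Y7.50 E2.4379
G1 X6.00 Y21.00 E3.1114
G1 X0.00 Y21.00 E3.4108
G1 X0.00 Y0.00 E4.4585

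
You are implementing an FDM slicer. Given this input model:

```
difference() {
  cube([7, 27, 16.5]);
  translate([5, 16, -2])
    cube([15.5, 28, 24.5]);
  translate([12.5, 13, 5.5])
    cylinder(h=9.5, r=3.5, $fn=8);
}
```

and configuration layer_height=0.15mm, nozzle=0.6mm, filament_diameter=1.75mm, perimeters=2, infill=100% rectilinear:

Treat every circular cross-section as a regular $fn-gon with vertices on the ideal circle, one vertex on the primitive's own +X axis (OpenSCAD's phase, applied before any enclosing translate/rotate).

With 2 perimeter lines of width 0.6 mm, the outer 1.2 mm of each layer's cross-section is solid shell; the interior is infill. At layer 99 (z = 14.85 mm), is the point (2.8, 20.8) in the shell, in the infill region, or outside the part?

At z = 14.85 mm: the cube is present — its section is the full 7×27 rectangle; the cube at (5, 16) is present — its section is the full 15.5×28 rectangle; the r=3.5 cylinder at (12.5, 13) contributes a regular 8-gon of circumradius 3.5; Subtracting the remaining from the first: starting from the 7×27 cube, the 15.5×28 cube at (5, 16) partially overlaps it — only the 22.00 mm² overlap (of its 434.00 mm²) is removed, clipping the outline; the r=3.5 cylinder at (12.5, 13) misses the remaining region (no effect) — 1 connected region. Overall, the cross-section is a single solid region. The nearest boundary edge runs (5.00, 27.00)→(5.00, 16.00); distance from the point to it = 2.20 mm. The point is inside the cross-section and 2.20 mm from the nearest boundary — more than the 1.2 mm shell width (2 × 0.6), so it's in the infill interior.

infill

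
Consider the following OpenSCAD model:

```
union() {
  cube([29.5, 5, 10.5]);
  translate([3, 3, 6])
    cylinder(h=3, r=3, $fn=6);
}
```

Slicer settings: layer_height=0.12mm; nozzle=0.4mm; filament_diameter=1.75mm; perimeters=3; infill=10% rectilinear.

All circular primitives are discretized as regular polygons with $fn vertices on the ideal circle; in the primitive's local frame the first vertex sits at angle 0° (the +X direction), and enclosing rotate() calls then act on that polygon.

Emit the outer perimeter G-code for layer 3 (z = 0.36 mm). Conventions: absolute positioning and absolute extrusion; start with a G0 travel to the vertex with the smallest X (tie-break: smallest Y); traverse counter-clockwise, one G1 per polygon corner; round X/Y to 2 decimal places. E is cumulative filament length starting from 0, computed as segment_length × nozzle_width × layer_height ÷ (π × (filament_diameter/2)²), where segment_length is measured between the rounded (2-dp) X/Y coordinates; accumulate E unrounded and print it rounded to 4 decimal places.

At z = 0.36 mm: the 29.5×5 cube contributes its full rectangle; the cylinder at (3, 3) does not reach this height (z outside [6, 9]); Merging all regions: only the 29.5×5 cube is present, so the union is just that shape — 1 connected region. The outline is a single polygon with 4 vertices. Extrusion per mm of travel: 0.4 × 0.12 / (π × 0.875²) = 0.019956. Accumulating E over each segment gives final E = 1.3770.

G0 X0.00 Y0.00 Z0.36
G1 X29.50 Y0.00 E0.5887
G1 X29.50 Y5.00 E0.6885
G1 X0.00 Y5.00 E1.2772
G1 X0.00 Y0.00 E1.3770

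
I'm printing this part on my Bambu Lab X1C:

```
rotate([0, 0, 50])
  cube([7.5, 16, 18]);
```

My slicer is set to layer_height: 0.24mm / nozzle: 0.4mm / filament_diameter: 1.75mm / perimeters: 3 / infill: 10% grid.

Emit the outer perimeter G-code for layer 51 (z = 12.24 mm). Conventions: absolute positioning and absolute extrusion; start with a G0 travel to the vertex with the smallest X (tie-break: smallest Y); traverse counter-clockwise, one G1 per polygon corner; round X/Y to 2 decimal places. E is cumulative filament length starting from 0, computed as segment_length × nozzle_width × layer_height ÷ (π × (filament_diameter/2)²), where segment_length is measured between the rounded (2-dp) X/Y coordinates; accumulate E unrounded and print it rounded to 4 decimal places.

At z = 12.24 mm: the cube (footprint 7.5×16) is included at this height; (whole slice rotated 50° about Z — lengths, areas and connectivity unchanged). The outline is a single polygon with 4 vertices. Extrusion per mm of travel: 0.4 × 0.24 / (π × 0.875²) = 0.039912. Accumulating E over each segment gives final E = 1.8761.

G0 X-12.26 Y10.28 Z12.24
G1 X0.00 Y0.00 E0.6386
G1 X4.82 Y5.75 E0.9380
G1 X-7.44 Y16.03 E1.5766
G1 X-12.26 Y10.28 E1.8761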